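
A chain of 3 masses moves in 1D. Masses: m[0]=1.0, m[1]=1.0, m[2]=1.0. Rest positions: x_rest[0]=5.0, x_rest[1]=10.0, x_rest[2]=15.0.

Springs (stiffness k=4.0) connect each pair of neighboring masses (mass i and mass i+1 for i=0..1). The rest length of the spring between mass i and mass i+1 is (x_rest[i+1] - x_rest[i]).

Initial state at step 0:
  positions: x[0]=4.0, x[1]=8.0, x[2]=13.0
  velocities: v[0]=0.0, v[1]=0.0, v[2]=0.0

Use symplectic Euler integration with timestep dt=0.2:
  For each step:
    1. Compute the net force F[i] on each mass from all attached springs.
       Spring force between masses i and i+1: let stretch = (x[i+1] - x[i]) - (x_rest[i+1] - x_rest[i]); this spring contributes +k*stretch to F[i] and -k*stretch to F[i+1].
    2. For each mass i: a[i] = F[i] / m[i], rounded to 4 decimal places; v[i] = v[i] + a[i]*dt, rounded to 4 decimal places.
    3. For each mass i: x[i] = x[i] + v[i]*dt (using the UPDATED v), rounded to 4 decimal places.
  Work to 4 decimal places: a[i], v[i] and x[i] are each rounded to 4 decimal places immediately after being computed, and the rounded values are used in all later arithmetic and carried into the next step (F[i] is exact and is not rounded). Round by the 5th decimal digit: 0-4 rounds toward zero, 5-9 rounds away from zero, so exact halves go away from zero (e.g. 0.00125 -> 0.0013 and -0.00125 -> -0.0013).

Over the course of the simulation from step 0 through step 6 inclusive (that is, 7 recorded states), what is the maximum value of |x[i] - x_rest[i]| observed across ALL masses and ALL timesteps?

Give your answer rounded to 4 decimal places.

Answer: 2.1287

Derivation:
Step 0: x=[4.0000 8.0000 13.0000] v=[0.0000 0.0000 0.0000]
Step 1: x=[3.8400 8.1600 13.0000] v=[-0.8000 0.8000 0.0000]
Step 2: x=[3.5712 8.4032 13.0256] v=[-1.3440 1.2160 0.1280]
Step 3: x=[3.2755 8.6129 13.1116] v=[-1.4784 1.0483 0.4301]
Step 4: x=[3.0338 8.6884 13.2778] v=[-1.2085 0.3773 0.8311]
Step 5: x=[2.8968 8.5934 13.5097] v=[-0.6848 -0.4749 1.1596]
Step 6: x=[2.8713 8.3736 13.7550] v=[-0.1275 -1.0991 1.2266]
Max displacement = 2.1287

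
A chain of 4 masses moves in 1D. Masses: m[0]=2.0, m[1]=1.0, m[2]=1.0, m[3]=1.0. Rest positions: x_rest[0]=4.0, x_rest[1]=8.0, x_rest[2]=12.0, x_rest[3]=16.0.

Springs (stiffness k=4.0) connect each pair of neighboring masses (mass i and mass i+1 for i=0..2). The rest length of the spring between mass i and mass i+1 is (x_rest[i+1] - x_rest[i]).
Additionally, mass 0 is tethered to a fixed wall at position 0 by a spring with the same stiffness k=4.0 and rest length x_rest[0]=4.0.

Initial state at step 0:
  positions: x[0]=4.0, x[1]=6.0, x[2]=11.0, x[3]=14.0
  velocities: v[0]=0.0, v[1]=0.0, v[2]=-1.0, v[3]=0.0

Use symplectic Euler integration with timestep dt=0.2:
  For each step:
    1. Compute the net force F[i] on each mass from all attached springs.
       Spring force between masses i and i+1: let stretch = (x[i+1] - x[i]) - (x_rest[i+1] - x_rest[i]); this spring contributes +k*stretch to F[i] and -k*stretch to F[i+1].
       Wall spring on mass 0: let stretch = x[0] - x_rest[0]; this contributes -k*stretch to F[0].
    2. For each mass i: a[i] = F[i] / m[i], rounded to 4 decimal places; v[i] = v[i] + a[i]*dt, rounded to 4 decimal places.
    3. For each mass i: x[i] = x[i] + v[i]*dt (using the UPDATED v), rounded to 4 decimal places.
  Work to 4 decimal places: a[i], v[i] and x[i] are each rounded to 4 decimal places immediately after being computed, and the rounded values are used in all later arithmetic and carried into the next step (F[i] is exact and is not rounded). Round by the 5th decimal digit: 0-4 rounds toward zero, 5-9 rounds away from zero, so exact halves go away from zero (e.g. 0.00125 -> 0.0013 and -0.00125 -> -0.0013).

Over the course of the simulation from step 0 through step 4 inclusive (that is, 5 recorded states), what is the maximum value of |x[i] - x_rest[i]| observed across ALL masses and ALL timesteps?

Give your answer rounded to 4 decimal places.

Answer: 2.3854

Derivation:
Step 0: x=[4.0000 6.0000 11.0000 14.0000] v=[0.0000 0.0000 -1.0000 0.0000]
Step 1: x=[3.8400 6.4800 10.4800 14.1600] v=[-0.8000 2.4000 -2.6000 0.8000]
Step 2: x=[3.5840 7.1776 9.9088 14.3712] v=[-1.2800 3.4880 -2.8560 1.0560]
Step 3: x=[3.3288 7.7372 9.6146 14.5084] v=[-1.2762 2.7981 -1.4710 0.6861]
Step 4: x=[3.1599 7.8919 9.8030 14.5026] v=[-0.8444 0.7733 0.9421 -0.0289]
Max displacement = 2.3854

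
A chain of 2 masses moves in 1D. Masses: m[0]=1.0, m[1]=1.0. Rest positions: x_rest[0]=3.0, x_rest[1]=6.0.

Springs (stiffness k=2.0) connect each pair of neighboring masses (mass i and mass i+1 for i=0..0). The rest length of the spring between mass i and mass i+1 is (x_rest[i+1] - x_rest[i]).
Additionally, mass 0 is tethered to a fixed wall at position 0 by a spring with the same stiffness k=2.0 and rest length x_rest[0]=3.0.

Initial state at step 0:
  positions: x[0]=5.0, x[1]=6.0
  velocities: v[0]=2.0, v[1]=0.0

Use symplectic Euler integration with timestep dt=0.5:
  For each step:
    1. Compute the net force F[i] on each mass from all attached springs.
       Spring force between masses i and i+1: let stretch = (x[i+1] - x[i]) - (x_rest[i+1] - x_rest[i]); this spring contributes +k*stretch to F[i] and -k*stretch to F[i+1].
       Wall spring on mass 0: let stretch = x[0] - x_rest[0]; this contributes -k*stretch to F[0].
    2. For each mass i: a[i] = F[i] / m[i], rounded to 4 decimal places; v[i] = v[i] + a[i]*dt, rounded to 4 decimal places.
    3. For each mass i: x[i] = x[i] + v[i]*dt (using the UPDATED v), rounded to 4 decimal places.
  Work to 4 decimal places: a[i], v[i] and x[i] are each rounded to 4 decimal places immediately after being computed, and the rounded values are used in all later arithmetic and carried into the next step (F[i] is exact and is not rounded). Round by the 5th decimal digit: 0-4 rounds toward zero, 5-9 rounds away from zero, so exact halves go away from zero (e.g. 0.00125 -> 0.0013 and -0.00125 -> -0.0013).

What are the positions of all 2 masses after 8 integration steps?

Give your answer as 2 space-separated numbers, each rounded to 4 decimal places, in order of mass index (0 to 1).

Step 0: x=[5.0000 6.0000] v=[2.0000 0.0000]
Step 1: x=[4.0000 7.0000] v=[-2.0000 2.0000]
Step 2: x=[2.5000 8.0000] v=[-3.0000 2.0000]
Step 3: x=[2.5000 7.7500] v=[0.0000 -0.5000]
Step 4: x=[3.8750 6.3750] v=[2.7500 -2.7500]
Step 5: x=[4.5625 5.2500] v=[1.3750 -2.2500]
Step 6: x=[3.3125 5.2813] v=[-2.5000 0.0625]
Step 7: x=[1.3907 5.8282] v=[-3.8437 1.0937]
Step 8: x=[0.9923 5.6563] v=[-0.7969 -0.3438]

Answer: 0.9923 5.6563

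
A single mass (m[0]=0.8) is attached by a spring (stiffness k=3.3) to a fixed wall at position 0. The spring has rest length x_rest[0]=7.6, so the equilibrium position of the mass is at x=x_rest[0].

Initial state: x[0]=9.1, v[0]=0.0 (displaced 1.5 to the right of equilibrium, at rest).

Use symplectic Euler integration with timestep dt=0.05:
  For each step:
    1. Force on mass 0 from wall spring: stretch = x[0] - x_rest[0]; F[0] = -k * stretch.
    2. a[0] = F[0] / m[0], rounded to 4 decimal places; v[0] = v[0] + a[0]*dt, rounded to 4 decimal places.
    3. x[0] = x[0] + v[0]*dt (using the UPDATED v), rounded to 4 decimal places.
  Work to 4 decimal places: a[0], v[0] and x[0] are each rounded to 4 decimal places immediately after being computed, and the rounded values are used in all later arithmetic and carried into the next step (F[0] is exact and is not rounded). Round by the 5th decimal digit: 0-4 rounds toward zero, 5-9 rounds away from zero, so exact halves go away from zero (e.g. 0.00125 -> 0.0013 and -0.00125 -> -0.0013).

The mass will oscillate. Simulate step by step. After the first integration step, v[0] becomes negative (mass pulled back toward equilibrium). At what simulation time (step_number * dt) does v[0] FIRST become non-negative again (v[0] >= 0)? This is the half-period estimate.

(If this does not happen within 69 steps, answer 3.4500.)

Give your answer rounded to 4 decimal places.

Step 0: x=[9.1000] v=[0.0000]
Step 1: x=[9.0845] v=[-0.3094]
Step 2: x=[9.0537] v=[-0.6156]
Step 3: x=[9.0079] v=[-0.9154]
Step 4: x=[8.9476] v=[-1.2058]
Step 5: x=[8.8734] v=[-1.4837]
Step 6: x=[8.7861] v=[-1.7463]
Step 7: x=[8.6866] v=[-1.9909]
Step 8: x=[8.5759] v=[-2.2150]
Step 9: x=[8.4551] v=[-2.4163]
Step 10: x=[8.3255] v=[-2.5927]
Step 11: x=[8.1884] v=[-2.7423]
Step 12: x=[8.0452] v=[-2.8637]
Step 13: x=[7.8974] v=[-2.9555]
Step 14: x=[7.7466] v=[-3.0168]
Step 15: x=[7.5943] v=[-3.0470]
Step 16: x=[7.4420] v=[-3.0458]
Step 17: x=[7.2913] v=[-3.0132]
Step 18: x=[7.1438] v=[-2.9495]
Step 19: x=[7.0010] v=[-2.8554]
Step 20: x=[6.8644] v=[-2.7319]
Step 21: x=[6.7354] v=[-2.5802]
Step 22: x=[6.6153] v=[-2.4019]
Step 23: x=[6.5054] v=[-2.1988]
Step 24: x=[6.4068] v=[-1.9730]
Step 25: x=[6.3205] v=[-1.7269]
Step 26: x=[6.2474] v=[-1.4630]
Step 27: x=[6.1882] v=[-1.1840]
Step 28: x=[6.1436] v=[-0.8928]
Step 29: x=[6.1140] v=[-0.5924]
Step 30: x=[6.0997] v=[-0.2859]
Step 31: x=[6.1009] v=[0.0235]
First v>=0 after going negative at step 31, time=1.5500

Answer: 1.5500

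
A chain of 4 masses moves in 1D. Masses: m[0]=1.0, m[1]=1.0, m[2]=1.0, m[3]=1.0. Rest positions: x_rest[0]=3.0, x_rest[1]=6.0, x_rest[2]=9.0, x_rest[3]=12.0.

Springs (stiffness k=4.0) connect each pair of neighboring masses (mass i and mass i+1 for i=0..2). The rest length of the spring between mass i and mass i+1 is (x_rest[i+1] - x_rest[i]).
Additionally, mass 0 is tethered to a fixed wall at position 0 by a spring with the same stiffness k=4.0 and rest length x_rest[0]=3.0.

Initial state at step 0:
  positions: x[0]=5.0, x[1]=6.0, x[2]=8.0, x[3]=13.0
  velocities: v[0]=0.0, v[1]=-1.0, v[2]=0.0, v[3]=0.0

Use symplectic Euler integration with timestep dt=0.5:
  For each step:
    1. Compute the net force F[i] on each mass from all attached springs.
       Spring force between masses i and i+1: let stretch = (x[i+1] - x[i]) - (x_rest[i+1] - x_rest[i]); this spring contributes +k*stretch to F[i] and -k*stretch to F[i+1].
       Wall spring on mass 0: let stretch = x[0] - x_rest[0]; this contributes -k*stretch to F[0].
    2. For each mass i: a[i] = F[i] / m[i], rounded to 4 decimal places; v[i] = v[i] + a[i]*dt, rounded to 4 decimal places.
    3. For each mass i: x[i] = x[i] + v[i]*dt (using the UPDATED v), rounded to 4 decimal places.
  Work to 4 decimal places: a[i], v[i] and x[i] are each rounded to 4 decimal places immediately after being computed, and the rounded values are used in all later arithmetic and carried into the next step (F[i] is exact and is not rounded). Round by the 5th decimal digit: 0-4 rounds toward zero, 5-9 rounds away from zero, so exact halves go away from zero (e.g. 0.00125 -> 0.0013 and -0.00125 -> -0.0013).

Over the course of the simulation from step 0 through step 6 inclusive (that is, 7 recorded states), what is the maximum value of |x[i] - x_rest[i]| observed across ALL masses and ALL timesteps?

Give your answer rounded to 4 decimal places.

Answer: 2.5000

Derivation:
Step 0: x=[5.0000 6.0000 8.0000 13.0000] v=[0.0000 -1.0000 0.0000 0.0000]
Step 1: x=[1.0000 6.5000 11.0000 11.0000] v=[-8.0000 1.0000 6.0000 -4.0000]
Step 2: x=[1.5000 6.0000 9.5000 12.0000] v=[1.0000 -1.0000 -3.0000 2.0000]
Step 3: x=[5.0000 4.5000 7.0000 13.5000] v=[7.0000 -3.0000 -5.0000 3.0000]
Step 4: x=[3.0000 6.0000 8.5000 11.5000] v=[-4.0000 3.0000 3.0000 -4.0000]
Step 5: x=[1.0000 7.0000 10.5000 9.5000] v=[-4.0000 2.0000 4.0000 -4.0000]
Step 6: x=[4.0000 5.5000 8.0000 11.5000] v=[6.0000 -3.0000 -5.0000 4.0000]
Max displacement = 2.5000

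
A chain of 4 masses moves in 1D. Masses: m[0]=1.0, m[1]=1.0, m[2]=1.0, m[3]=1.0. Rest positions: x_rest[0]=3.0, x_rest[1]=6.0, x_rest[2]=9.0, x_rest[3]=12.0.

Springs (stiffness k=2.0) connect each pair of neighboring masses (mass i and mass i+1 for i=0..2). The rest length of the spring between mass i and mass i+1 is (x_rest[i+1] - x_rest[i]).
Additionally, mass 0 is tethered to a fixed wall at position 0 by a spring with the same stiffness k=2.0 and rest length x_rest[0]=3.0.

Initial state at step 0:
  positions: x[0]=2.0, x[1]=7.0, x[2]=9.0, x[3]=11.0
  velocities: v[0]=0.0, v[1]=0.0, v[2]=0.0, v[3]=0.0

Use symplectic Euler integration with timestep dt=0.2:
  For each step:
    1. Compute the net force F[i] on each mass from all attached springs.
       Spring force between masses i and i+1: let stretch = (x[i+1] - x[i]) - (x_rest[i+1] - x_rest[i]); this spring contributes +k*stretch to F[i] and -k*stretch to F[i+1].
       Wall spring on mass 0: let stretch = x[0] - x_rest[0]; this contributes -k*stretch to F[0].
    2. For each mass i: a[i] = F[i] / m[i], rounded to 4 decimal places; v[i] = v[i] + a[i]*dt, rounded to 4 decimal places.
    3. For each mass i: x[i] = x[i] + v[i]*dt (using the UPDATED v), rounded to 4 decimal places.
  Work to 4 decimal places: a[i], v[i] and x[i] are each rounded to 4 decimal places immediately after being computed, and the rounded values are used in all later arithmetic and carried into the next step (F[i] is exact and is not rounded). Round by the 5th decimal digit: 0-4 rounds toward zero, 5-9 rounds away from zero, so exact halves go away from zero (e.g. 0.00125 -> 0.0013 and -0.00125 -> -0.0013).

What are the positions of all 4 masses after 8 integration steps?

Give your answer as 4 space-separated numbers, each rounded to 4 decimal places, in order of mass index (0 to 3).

Answer: 3.4749 5.2788 8.2412 12.5067

Derivation:
Step 0: x=[2.0000 7.0000 9.0000 11.0000] v=[0.0000 0.0000 0.0000 0.0000]
Step 1: x=[2.2400 6.7600 9.0000 11.0800] v=[1.2000 -1.2000 0.0000 0.4000]
Step 2: x=[2.6624 6.3376 8.9872 11.2336] v=[2.1120 -2.1120 -0.0640 0.7680]
Step 3: x=[3.1658 5.8332 8.9421 11.4475] v=[2.5171 -2.5222 -0.2253 1.0694]
Step 4: x=[3.6293 5.3641 8.8488 11.7009] v=[2.3177 -2.3456 -0.4667 1.2672]
Step 5: x=[3.9413 5.0350 8.7049 11.9662] v=[1.5599 -1.6456 -0.7197 1.3264]
Step 6: x=[4.0255 4.9120 8.5283 12.2106] v=[0.4209 -0.6151 -0.8831 1.2219]
Step 7: x=[3.8586 5.0074 8.3570 12.4004] v=[-0.8347 0.4768 -0.8567 0.9490]
Step 8: x=[3.4749 5.2788 8.2412 12.5067] v=[-1.9186 1.3571 -0.5792 0.5316]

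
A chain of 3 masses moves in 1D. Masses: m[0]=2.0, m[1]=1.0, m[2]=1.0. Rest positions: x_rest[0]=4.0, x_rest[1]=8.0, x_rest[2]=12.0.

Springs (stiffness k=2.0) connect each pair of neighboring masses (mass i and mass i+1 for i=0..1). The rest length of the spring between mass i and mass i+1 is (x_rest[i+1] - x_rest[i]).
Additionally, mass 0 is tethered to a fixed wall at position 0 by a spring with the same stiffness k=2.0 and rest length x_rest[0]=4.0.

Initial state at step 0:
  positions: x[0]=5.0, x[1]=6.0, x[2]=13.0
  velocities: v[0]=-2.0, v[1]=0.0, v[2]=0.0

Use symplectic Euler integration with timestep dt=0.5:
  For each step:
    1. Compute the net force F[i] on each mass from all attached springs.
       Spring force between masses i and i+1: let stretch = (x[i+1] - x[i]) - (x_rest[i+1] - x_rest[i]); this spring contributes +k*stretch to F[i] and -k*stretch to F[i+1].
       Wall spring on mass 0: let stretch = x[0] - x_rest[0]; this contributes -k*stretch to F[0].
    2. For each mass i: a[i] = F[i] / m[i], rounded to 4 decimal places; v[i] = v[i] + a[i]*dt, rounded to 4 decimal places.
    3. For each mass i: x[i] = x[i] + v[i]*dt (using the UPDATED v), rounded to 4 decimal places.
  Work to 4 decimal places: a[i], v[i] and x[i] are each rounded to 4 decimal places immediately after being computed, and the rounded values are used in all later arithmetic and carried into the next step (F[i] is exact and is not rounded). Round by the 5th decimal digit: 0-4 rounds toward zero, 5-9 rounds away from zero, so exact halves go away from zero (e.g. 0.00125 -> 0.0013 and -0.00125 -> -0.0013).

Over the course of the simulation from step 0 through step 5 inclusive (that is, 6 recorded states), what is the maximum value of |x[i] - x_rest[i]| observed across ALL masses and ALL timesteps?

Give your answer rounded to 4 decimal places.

Step 0: x=[5.0000 6.0000 13.0000] v=[-2.0000 0.0000 0.0000]
Step 1: x=[3.0000 9.0000 11.5000] v=[-4.0000 6.0000 -3.0000]
Step 2: x=[1.7500 10.2500 10.7500] v=[-2.5000 2.5000 -1.5000]
Step 3: x=[2.1875 7.5000 11.7500] v=[0.8750 -5.5000 2.0000]
Step 4: x=[3.4063 4.2188 12.6250] v=[2.4375 -6.5625 1.7500]
Step 5: x=[3.9766 4.7344 11.2969] v=[1.1406 1.0312 -2.6562]
Max displacement = 3.7812

Answer: 3.7812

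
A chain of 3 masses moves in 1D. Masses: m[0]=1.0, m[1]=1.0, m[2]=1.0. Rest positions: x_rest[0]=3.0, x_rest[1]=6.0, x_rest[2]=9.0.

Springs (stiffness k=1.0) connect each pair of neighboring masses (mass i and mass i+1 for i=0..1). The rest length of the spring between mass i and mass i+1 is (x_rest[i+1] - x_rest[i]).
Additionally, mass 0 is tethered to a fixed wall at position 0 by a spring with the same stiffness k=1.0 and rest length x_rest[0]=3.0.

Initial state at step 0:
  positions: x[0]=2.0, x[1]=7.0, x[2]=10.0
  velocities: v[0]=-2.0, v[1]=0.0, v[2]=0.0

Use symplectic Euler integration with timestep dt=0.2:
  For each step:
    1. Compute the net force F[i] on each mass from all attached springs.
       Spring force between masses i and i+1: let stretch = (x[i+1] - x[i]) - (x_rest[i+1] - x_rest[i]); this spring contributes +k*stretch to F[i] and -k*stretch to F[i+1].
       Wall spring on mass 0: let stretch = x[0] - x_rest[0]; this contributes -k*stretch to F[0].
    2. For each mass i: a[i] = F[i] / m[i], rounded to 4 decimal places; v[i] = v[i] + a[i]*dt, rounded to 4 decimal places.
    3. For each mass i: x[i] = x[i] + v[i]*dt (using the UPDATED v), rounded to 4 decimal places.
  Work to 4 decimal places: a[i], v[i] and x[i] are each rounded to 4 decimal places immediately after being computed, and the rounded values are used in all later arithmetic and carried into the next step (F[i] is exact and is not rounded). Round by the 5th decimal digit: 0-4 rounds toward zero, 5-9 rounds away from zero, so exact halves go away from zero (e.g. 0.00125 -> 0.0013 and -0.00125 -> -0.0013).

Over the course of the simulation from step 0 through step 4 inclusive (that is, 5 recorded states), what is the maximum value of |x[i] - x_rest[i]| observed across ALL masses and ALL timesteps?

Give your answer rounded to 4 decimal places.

Answer: 1.4208

Derivation:
Step 0: x=[2.0000 7.0000 10.0000] v=[-2.0000 0.0000 0.0000]
Step 1: x=[1.7200 6.9200 10.0000] v=[-1.4000 -0.4000 0.0000]
Step 2: x=[1.5792 6.7552 9.9968] v=[-0.7040 -0.8240 -0.0160]
Step 3: x=[1.5823 6.5130 9.9839] v=[0.0154 -1.2109 -0.0643]
Step 4: x=[1.7193 6.2124 9.9522] v=[0.6851 -1.5029 -0.1585]
Max displacement = 1.4208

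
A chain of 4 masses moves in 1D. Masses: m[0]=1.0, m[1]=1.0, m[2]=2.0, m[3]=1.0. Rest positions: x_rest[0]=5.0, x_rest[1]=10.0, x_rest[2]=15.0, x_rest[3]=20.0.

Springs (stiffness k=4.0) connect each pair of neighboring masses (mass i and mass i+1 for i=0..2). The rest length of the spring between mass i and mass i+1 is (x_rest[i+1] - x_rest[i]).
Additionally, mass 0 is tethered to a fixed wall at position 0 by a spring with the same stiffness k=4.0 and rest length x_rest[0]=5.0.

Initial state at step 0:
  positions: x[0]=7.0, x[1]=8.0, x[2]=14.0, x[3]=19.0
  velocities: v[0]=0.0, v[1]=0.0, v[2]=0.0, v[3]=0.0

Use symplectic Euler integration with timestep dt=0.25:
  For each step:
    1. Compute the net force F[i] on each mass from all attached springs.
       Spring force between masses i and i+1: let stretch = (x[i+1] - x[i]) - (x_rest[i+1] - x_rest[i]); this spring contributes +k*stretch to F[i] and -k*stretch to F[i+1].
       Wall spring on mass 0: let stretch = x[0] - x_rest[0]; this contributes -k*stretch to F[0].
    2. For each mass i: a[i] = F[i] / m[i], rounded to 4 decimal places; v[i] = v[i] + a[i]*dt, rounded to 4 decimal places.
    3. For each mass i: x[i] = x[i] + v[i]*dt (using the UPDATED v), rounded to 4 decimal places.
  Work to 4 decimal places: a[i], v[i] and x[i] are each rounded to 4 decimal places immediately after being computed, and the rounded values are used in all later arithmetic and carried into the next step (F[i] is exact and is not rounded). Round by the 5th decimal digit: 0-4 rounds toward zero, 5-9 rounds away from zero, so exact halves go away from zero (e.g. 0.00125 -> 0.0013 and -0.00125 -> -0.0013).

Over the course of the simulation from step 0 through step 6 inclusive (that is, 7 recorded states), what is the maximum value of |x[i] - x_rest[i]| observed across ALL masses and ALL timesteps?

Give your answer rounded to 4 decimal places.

Step 0: x=[7.0000 8.0000 14.0000 19.0000] v=[0.0000 0.0000 0.0000 0.0000]
Step 1: x=[5.5000 9.2500 13.8750 19.0000] v=[-6.0000 5.0000 -0.5000 0.0000]
Step 2: x=[3.5625 10.7188 13.8125 18.9688] v=[-7.7500 5.8750 -0.2500 -0.1250]
Step 3: x=[2.5235 11.1719 14.0078 18.8985] v=[-4.1562 1.8124 0.7813 -0.2813]
Step 4: x=[3.0157 10.1719 14.4600 18.8555] v=[1.9687 -4.0001 1.8087 -0.1720]
Step 5: x=[4.5430 8.4549 14.9256 18.9636] v=[6.1092 -6.8682 1.8624 0.4325]
Step 6: x=[5.9125 7.3776 15.0871 19.3122] v=[5.4781 -4.3094 0.6461 1.3945]
Max displacement = 2.6224

Answer: 2.6224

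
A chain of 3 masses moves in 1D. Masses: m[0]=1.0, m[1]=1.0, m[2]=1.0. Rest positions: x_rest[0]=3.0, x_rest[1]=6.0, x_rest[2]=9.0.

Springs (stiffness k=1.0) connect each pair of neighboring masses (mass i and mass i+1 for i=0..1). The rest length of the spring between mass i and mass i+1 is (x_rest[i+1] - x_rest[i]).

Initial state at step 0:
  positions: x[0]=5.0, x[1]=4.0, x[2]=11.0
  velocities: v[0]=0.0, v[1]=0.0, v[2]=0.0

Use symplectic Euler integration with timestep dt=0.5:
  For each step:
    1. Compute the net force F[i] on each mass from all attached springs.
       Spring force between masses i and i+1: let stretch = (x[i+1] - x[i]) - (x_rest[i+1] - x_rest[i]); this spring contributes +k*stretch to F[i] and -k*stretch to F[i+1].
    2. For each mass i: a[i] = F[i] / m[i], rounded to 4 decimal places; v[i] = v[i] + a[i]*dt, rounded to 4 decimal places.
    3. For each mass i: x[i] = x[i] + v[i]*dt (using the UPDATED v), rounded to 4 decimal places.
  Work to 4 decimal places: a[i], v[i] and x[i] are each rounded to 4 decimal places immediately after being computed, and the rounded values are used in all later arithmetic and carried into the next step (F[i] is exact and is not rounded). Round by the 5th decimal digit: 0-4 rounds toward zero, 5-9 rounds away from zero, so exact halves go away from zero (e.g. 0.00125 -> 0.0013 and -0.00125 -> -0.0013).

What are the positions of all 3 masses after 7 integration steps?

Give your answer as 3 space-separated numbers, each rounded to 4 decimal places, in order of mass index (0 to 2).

Answer: 5.0088 3.9831 11.0088

Derivation:
Step 0: x=[5.0000 4.0000 11.0000] v=[0.0000 0.0000 0.0000]
Step 1: x=[4.0000 6.0000 10.0000] v=[-2.0000 4.0000 -2.0000]
Step 2: x=[2.7500 8.5000 8.7500] v=[-2.5000 5.0000 -2.5000]
Step 3: x=[2.1875 9.6250 8.1875] v=[-1.1250 2.2500 -1.1250]
Step 4: x=[2.7344 8.5313 8.7344] v=[1.0938 -2.1875 1.0938]
Step 5: x=[3.9806 6.0391 9.9806] v=[2.4923 -4.9844 2.4923]
Step 6: x=[4.9914 4.0177 10.9914] v=[2.0216 -4.0429 2.0216]
Step 7: x=[5.0088 3.9831 11.0088] v=[0.0348 -0.0692 0.0348]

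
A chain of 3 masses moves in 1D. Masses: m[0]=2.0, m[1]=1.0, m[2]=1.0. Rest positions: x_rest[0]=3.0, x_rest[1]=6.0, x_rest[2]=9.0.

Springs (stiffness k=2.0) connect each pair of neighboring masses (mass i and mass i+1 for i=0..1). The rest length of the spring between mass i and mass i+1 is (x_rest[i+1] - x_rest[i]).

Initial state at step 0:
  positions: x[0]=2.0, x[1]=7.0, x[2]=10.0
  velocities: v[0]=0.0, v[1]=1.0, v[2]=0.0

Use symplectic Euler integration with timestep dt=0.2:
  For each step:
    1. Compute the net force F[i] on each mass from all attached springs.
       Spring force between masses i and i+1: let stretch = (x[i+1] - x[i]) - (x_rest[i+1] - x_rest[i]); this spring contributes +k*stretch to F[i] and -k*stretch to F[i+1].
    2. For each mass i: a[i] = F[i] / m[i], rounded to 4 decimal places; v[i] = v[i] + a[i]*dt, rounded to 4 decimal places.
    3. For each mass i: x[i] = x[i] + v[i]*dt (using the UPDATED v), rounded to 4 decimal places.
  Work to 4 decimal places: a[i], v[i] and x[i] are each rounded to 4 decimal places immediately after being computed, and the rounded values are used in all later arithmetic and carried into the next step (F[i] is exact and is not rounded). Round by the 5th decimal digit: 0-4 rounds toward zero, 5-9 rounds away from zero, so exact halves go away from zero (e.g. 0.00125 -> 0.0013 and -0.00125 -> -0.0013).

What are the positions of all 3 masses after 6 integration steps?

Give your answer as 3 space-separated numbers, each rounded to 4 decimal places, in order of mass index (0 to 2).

Answer: 3.3353 5.7858 9.7436

Derivation:
Step 0: x=[2.0000 7.0000 10.0000] v=[0.0000 1.0000 0.0000]
Step 1: x=[2.0800 7.0400 10.0000] v=[0.4000 0.2000 0.0000]
Step 2: x=[2.2384 6.9200 10.0032] v=[0.7920 -0.6000 0.0160]
Step 3: x=[2.4641 6.6721 9.9997] v=[1.1283 -1.2394 -0.0173]
Step 4: x=[2.7381 6.3538 9.9700] v=[1.3699 -1.5916 -0.1483]
Step 5: x=[3.0367 6.0355 9.8910] v=[1.4930 -1.5914 -0.3948]
Step 6: x=[3.3353 5.7858 9.7436] v=[1.4928 -1.2487 -0.7370]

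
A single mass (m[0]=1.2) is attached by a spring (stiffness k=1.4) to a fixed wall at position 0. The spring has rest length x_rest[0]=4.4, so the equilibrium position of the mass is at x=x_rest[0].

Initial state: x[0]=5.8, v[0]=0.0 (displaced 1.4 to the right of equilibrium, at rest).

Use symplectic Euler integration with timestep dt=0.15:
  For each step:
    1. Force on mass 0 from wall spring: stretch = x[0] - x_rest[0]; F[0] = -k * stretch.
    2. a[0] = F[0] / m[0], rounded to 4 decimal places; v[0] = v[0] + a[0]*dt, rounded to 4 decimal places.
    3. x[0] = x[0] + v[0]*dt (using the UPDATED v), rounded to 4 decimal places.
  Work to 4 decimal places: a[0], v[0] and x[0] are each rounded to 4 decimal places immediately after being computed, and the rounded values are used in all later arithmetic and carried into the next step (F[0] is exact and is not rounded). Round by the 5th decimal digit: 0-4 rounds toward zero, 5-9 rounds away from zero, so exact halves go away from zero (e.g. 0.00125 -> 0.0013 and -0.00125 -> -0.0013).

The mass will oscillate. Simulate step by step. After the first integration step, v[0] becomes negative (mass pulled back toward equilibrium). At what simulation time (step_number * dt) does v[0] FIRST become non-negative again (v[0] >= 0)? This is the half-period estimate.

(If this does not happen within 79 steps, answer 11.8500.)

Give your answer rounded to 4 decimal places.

Answer: 3.0000

Derivation:
Step 0: x=[5.8000] v=[0.0000]
Step 1: x=[5.7633] v=[-0.2450]
Step 2: x=[5.6908] v=[-0.4836]
Step 3: x=[5.5844] v=[-0.7095]
Step 4: x=[5.4469] v=[-0.9168]
Step 5: x=[5.2819] v=[-1.1000]
Step 6: x=[5.0938] v=[-1.2543]
Step 7: x=[4.8874] v=[-1.3757]
Step 8: x=[4.6683] v=[-1.4610]
Step 9: x=[4.4421] v=[-1.5080]
Step 10: x=[4.2148] v=[-1.5154]
Step 11: x=[3.9924] v=[-1.4830]
Step 12: x=[3.7806] v=[-1.4117]
Step 13: x=[3.5851] v=[-1.3033]
Step 14: x=[3.4110] v=[-1.1607]
Step 15: x=[3.2629] v=[-0.9876]
Step 16: x=[3.1446] v=[-0.7886]
Step 17: x=[3.0593] v=[-0.5689]
Step 18: x=[3.0092] v=[-0.3343]
Step 19: x=[2.9956] v=[-0.0909]
Step 20: x=[3.0188] v=[0.1549]
First v>=0 after going negative at step 20, time=3.0000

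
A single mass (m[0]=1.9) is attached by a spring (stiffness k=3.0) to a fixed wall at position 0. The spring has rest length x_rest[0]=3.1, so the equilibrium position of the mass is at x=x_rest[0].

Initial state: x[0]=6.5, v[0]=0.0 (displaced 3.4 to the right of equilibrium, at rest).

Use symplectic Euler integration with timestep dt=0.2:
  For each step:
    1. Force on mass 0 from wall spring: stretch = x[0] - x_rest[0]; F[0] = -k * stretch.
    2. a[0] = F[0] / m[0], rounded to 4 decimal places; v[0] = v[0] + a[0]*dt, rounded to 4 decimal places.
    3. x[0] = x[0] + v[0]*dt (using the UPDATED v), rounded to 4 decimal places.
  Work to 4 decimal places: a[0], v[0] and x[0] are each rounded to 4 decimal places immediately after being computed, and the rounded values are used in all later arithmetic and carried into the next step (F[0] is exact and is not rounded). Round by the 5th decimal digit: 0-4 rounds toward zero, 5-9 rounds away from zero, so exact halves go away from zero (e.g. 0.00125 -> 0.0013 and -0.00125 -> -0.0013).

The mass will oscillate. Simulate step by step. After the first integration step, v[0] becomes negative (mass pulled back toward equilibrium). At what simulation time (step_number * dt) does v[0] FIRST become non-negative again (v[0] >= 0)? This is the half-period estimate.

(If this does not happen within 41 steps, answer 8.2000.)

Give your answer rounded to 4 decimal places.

Step 0: x=[6.5000] v=[0.0000]
Step 1: x=[6.2853] v=[-1.0737]
Step 2: x=[5.8694] v=[-2.0796]
Step 3: x=[5.2786] v=[-2.9541]
Step 4: x=[4.5502] v=[-3.6421]
Step 5: x=[3.7302] v=[-4.1001]
Step 6: x=[2.8704] v=[-4.2991]
Step 7: x=[2.0251] v=[-4.2266]
Step 8: x=[1.2477] v=[-3.8872]
Step 9: x=[0.5872] v=[-3.3023]
Step 10: x=[0.0854] v=[-2.5088]
Step 11: x=[-0.2260] v=[-1.5568]
Step 12: x=[-0.3273] v=[-0.5065]
Step 13: x=[-0.2121] v=[0.5758]
First v>=0 after going negative at step 13, time=2.6000

Answer: 2.6000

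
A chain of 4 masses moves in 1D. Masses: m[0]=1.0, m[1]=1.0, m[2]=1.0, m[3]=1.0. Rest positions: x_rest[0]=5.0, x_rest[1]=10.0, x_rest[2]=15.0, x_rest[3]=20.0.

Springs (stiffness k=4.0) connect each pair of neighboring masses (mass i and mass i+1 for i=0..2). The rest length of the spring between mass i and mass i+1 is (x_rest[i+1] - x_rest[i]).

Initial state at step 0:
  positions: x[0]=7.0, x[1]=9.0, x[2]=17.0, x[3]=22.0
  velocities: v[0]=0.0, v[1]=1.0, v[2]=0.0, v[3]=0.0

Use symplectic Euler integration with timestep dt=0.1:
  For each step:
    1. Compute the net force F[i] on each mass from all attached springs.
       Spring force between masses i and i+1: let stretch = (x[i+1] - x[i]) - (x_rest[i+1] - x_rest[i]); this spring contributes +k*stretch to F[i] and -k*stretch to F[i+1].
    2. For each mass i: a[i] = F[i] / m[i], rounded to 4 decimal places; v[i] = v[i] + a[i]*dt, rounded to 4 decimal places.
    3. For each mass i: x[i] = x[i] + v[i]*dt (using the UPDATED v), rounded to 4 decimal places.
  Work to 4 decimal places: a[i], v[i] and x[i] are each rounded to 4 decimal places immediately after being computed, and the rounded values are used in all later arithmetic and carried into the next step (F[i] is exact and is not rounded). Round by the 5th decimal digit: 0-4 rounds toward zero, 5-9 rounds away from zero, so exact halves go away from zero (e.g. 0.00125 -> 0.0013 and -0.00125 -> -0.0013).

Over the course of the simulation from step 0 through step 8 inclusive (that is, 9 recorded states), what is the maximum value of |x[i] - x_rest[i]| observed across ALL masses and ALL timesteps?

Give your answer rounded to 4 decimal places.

Step 0: x=[7.0000 9.0000 17.0000 22.0000] v=[0.0000 1.0000 0.0000 0.0000]
Step 1: x=[6.8800 9.3400 16.8800 22.0000] v=[-1.2000 3.4000 -1.2000 0.0000]
Step 2: x=[6.6584 9.8832 16.6632 21.9952] v=[-2.2160 5.4320 -2.1680 -0.0480]
Step 3: x=[6.3658 10.5686 16.3885 21.9771] v=[-2.9261 6.8541 -2.7472 -0.1808]
Step 4: x=[6.0413 11.3187 16.1045 21.9355] v=[-3.2450 7.5009 -2.8397 -0.4162]
Step 5: x=[5.7279 12.0491 15.8623 21.8606] v=[-3.1340 7.3043 -2.4216 -0.7486]
Step 6: x=[5.4674 12.6792 15.7075 21.7458] v=[-2.6055 6.3011 -1.5476 -1.1479]
Step 7: x=[5.2953 13.1420 15.6731 21.5895] v=[-1.7208 4.6277 -0.3436 -1.5632]
Step 8: x=[5.2371 13.3922 15.7742 21.3965] v=[-0.5821 2.5015 1.0105 -1.9298]
Max displacement = 3.3922

Answer: 3.3922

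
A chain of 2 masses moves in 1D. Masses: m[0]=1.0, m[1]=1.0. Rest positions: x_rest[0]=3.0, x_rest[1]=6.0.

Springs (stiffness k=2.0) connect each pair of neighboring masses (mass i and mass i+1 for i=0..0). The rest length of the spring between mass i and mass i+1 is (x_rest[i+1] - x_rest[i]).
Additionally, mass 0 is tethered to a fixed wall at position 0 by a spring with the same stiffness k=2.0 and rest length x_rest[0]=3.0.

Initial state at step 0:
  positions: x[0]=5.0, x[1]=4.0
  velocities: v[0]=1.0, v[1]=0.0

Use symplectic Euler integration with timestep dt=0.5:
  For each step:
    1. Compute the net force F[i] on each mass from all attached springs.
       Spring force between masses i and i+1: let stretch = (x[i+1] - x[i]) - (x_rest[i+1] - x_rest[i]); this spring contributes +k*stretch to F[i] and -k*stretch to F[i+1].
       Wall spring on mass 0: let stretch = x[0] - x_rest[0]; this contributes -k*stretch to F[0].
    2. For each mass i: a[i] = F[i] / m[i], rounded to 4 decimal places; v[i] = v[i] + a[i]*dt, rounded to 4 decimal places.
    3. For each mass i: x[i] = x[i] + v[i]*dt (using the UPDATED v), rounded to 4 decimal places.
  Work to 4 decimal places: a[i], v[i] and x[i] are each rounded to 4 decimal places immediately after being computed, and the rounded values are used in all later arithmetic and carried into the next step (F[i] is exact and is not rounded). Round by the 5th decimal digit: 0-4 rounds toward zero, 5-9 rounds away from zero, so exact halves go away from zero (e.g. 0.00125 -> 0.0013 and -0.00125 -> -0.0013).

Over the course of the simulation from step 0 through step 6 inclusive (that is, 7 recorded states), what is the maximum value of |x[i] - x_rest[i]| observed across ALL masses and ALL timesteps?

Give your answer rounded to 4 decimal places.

Step 0: x=[5.0000 4.0000] v=[1.0000 0.0000]
Step 1: x=[2.5000 6.0000] v=[-5.0000 4.0000]
Step 2: x=[0.5000 7.7500] v=[-4.0000 3.5000]
Step 3: x=[1.8750 7.3750] v=[2.7500 -0.7500]
Step 4: x=[5.0625 5.7500] v=[6.3750 -3.2500]
Step 5: x=[6.0625 5.2813] v=[2.0000 -0.9375]
Step 6: x=[3.6407 6.7032] v=[-4.8437 2.8437]
Max displacement = 3.0625

Answer: 3.0625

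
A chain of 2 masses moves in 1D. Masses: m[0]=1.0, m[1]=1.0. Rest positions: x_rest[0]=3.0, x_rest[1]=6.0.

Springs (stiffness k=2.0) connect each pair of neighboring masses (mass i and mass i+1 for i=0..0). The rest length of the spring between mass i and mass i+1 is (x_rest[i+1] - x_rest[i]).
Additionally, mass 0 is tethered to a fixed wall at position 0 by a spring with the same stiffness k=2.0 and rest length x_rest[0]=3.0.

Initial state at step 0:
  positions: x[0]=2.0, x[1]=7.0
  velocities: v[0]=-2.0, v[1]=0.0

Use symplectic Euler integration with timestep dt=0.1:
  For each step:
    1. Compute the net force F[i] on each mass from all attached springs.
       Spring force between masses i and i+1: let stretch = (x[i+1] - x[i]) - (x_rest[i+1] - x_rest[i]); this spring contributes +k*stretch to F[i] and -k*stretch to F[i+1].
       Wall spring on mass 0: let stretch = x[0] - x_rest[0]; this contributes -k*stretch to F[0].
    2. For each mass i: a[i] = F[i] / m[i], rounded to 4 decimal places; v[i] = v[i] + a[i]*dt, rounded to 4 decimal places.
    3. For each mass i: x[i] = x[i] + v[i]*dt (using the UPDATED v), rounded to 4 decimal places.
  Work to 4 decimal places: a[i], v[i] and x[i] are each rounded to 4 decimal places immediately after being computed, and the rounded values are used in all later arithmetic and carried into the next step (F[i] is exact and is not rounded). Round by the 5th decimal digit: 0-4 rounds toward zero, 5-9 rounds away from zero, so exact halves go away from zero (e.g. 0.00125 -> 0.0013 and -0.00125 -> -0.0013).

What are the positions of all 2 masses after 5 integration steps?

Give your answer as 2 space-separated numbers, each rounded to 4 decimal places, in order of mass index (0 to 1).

Answer: 1.9444 6.3921

Derivation:
Step 0: x=[2.0000 7.0000] v=[-2.0000 0.0000]
Step 1: x=[1.8600 6.9600] v=[-1.4000 -0.4000]
Step 2: x=[1.7848 6.8780] v=[-0.7520 -0.8200]
Step 3: x=[1.7758 6.7541] v=[-0.0903 -1.2386]
Step 4: x=[1.8308 6.5907] v=[0.5502 -1.6343]
Step 5: x=[1.9444 6.3921] v=[1.1360 -1.9863]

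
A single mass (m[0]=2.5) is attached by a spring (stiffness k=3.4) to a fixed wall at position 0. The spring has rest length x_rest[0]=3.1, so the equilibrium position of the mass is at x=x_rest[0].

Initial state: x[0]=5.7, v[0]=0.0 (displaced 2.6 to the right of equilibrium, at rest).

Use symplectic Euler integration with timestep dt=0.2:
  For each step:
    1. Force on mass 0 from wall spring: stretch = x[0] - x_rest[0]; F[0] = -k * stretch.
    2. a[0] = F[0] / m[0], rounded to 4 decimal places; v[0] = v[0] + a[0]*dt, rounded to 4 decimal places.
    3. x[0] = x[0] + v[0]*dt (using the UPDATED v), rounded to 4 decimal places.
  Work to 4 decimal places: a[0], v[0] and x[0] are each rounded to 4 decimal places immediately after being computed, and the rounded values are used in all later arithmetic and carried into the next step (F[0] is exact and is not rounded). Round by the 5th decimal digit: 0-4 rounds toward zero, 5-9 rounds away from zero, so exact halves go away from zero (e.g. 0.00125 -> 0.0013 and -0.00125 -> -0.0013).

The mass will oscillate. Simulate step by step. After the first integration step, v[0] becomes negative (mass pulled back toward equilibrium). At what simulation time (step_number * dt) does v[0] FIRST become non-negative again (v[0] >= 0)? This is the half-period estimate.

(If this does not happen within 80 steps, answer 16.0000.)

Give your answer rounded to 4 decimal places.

Step 0: x=[5.7000] v=[0.0000]
Step 1: x=[5.5586] v=[-0.7072]
Step 2: x=[5.2834] v=[-1.3759]
Step 3: x=[4.8894] v=[-1.9698]
Step 4: x=[4.3981] v=[-2.4565]
Step 5: x=[3.8362] v=[-2.8096]
Step 6: x=[3.2342] v=[-3.0098]
Step 7: x=[2.6249] v=[-3.0463]
Step 8: x=[2.0415] v=[-2.9171]
Step 9: x=[1.5157] v=[-2.6292]
Step 10: x=[1.0760] v=[-2.1983]
Step 11: x=[0.7464] v=[-1.6478]
Step 12: x=[0.5449] v=[-1.0076]
Step 13: x=[0.4824] v=[-0.3126]
Step 14: x=[0.5623] v=[0.3994]
First v>=0 after going negative at step 14, time=2.8000

Answer: 2.8000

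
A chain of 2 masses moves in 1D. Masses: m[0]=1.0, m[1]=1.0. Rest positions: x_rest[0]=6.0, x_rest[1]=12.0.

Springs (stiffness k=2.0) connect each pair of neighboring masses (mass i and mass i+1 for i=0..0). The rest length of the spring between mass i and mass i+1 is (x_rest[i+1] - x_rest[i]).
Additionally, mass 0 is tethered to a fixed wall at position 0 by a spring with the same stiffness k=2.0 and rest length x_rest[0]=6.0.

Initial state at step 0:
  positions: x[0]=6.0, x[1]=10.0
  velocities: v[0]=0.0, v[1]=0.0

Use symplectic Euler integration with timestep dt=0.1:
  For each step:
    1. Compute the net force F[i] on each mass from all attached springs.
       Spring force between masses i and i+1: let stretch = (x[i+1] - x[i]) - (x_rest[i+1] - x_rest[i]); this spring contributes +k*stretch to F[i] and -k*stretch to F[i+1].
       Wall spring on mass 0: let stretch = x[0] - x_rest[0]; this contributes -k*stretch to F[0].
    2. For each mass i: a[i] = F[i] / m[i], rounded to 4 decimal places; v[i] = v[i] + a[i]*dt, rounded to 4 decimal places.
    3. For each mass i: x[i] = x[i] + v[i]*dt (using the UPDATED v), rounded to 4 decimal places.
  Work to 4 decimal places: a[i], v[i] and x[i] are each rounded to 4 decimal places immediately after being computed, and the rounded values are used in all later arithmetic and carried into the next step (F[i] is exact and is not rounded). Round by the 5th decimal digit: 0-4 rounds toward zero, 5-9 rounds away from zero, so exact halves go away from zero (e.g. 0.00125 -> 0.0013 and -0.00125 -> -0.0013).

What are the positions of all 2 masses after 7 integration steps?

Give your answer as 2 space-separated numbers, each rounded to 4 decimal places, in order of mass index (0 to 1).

Step 0: x=[6.0000 10.0000] v=[0.0000 0.0000]
Step 1: x=[5.9600 10.0400] v=[-0.4000 0.4000]
Step 2: x=[5.8824 10.1184] v=[-0.7760 0.7840]
Step 3: x=[5.7719 10.2321] v=[-1.1053 1.1368]
Step 4: x=[5.6351 10.3766] v=[-1.3676 1.4448]
Step 5: x=[5.4805 10.5463] v=[-1.5463 1.6965]
Step 6: x=[5.3176 10.7346] v=[-1.6292 1.8833]
Step 7: x=[5.1567 10.9346] v=[-1.6093 1.9999]

Answer: 5.1567 10.9346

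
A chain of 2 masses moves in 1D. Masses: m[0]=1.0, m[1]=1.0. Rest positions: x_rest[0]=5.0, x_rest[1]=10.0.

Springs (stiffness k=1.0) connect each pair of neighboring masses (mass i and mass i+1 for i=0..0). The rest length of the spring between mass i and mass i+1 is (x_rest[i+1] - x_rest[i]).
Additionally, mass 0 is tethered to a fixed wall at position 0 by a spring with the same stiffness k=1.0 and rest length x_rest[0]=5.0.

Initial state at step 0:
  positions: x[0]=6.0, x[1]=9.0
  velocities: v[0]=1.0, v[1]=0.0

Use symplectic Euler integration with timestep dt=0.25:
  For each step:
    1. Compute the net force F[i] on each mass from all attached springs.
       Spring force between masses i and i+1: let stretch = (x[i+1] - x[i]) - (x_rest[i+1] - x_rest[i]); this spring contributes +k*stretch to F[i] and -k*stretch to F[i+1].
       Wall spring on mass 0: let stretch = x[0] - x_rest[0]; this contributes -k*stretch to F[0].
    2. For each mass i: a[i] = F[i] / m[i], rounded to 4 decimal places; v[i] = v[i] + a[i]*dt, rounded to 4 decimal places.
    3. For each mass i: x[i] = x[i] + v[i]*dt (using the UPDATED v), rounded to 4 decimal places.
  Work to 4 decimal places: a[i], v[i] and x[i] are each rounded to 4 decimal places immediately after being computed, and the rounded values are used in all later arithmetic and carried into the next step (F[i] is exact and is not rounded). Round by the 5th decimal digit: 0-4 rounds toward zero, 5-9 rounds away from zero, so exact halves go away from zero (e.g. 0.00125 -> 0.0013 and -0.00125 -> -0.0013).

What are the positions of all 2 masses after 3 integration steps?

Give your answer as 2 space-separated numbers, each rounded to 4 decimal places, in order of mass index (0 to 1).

Answer: 5.6560 9.7151

Derivation:
Step 0: x=[6.0000 9.0000] v=[1.0000 0.0000]
Step 1: x=[6.0625 9.1250] v=[0.2500 0.5000]
Step 2: x=[5.9375 9.3711] v=[-0.5000 0.9844]
Step 3: x=[5.6560 9.7151] v=[-1.1260 1.3760]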